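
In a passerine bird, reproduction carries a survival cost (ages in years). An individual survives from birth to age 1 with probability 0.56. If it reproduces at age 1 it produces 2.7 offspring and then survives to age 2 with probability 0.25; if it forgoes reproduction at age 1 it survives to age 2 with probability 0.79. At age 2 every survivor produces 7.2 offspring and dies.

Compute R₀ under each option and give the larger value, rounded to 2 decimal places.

3.19

breed at age 1: R₀ = 0.56 × (2.7 + 0.25 × 7.2) = 0.56 × 4.5000 = 2.5200
delay to age 2: R₀ = 0.56 × (0.79 × 7.2) = 0.56 × 5.6880 = 3.1853
Higher: delay to age 2 (3.1853).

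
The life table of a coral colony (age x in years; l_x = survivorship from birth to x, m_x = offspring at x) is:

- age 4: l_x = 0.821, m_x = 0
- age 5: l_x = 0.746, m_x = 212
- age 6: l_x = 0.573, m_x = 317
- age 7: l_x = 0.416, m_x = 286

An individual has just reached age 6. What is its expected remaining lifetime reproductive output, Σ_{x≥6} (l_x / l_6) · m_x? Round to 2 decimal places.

l_6 = 0.573. Conditional survival from age 6 to x is l_x / l_6.
  x=6: (0.573/0.573) × 317 = 317.0000
  x=7: (0.416/0.573) × 286 = 207.6370
Sum = 317.0000 + 207.6370 = 524.6370

524.64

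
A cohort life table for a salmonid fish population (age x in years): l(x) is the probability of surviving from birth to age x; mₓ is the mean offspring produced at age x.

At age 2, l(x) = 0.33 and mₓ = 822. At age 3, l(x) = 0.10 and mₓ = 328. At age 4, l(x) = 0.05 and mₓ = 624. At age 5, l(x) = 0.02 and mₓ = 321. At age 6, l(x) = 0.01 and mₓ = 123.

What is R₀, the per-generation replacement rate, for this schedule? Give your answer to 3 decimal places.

R₀ = Σ l(x) mₓ:
  age 2: 0.33 × 822 = 271.2600
  age 3: 0.10 × 328 = 32.8000
  age 4: 0.05 × 624 = 31.2000
  age 5: 0.02 × 321 = 6.4200
  age 6: 0.01 × 123 = 1.2300
R₀ = 271.2600 + 32.8000 + 31.2000 + 6.4200 + 1.2300 = 342.9100

342.910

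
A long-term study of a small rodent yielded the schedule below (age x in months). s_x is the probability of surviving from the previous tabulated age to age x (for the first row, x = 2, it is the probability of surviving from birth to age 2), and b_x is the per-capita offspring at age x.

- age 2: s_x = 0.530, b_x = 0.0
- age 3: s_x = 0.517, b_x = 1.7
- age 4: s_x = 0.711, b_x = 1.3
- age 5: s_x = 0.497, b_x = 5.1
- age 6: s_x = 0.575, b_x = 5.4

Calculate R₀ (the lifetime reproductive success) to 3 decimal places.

Survivorship from birth: l_x = s_2·s_3·…·s_x.
  l_2 = 0.53000
  l_3 = 0.27401
  l_4 = 0.19482
  l_5 = 0.09683
  l_6 = 0.05568
R₀ = Σ l_x b_x:
  age 2: 0.53000 × 0.0 = 0.0000
  age 3: 0.27401 × 1.7 = 0.4658
  age 4: 0.19482 × 1.3 = 0.2533
  age 5: 0.09683 × 5.1 = 0.4938
  age 6: 0.05568 × 5.4 = 0.3007
R₀ = 0.0000 + 0.4658 + 0.2533 + 0.4938 + 0.3007 = 1.5136

1.514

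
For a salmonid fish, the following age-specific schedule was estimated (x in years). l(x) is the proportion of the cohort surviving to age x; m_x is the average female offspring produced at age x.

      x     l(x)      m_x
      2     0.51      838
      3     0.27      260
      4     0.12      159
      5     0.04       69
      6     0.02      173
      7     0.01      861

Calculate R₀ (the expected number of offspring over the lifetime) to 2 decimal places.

R₀ = Σ l(x) m_x:
  age 2: 0.51 × 838 = 427.3800
  age 3: 0.27 × 260 = 70.2000
  age 4: 0.12 × 159 = 19.0800
  age 5: 0.04 × 69 = 2.7600
  age 6: 0.02 × 173 = 3.4600
  age 7: 0.01 × 861 = 8.6100
R₀ = 427.3800 + 70.2000 + 19.0800 + 2.7600 + 3.4600 + 8.6100 = 531.4900

531.49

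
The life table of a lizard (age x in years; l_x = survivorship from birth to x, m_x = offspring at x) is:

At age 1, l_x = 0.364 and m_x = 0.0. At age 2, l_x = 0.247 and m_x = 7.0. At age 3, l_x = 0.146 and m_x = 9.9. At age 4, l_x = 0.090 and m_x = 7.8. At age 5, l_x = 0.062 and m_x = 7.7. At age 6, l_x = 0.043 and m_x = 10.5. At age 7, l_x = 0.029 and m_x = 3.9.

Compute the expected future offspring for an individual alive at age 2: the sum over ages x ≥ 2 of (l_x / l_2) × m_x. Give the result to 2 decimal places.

19.91

l_2 = 0.247. Conditional survival from age 2 to x is l_x / l_2.
  x=2: (0.247/0.247) × 7.0 = 7.0000
  x=3: (0.146/0.247) × 9.9 = 5.8518
  x=4: (0.090/0.247) × 7.8 = 2.8421
  x=5: (0.062/0.247) × 7.7 = 1.9328
  x=6: (0.043/0.247) × 10.5 = 1.8279
  x=7: (0.029/0.247) × 3.9 = 0.4579
Sum = 7.0000 + 5.8518 + 2.8421 + 1.9328 + 1.8279 + 0.4579 = 19.9126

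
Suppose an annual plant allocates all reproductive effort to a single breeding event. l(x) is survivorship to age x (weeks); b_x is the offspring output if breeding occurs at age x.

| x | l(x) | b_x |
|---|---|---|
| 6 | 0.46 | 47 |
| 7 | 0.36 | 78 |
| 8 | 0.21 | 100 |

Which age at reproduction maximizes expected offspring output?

Expected offspring if breeding at age x = l(x) × b_x:
  age 6: 0.46 × 47 = 21.620
  age 7: 0.36 × 78 = 28.080
  age 8: 0.21 × 100 = 21.000
Maximum at age 7 (28.080).

7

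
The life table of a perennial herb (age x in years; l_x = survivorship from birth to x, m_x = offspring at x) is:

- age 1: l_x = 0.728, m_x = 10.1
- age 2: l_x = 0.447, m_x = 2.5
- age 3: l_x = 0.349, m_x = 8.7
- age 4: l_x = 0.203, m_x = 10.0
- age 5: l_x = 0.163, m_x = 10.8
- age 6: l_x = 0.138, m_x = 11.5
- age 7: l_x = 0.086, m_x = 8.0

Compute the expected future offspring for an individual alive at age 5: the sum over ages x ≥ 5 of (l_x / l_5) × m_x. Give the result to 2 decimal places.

24.76

l_5 = 0.163. Conditional survival from age 5 to x is l_x / l_5.
  x=5: (0.163/0.163) × 10.8 = 10.8000
  x=6: (0.138/0.163) × 11.5 = 9.7362
  x=7: (0.086/0.163) × 8.0 = 4.2209
Sum = 10.8000 + 9.7362 + 4.2209 = 24.7571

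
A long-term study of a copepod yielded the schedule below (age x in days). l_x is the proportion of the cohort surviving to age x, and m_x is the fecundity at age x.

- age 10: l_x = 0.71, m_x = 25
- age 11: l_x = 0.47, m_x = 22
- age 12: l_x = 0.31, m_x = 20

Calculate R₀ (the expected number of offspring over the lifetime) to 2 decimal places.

R₀ = Σ l_x m_x:
  age 10: 0.71 × 25 = 17.7500
  age 11: 0.47 × 22 = 10.3400
  age 12: 0.31 × 20 = 6.2000
R₀ = 17.7500 + 10.3400 + 6.2000 = 34.2900

34.29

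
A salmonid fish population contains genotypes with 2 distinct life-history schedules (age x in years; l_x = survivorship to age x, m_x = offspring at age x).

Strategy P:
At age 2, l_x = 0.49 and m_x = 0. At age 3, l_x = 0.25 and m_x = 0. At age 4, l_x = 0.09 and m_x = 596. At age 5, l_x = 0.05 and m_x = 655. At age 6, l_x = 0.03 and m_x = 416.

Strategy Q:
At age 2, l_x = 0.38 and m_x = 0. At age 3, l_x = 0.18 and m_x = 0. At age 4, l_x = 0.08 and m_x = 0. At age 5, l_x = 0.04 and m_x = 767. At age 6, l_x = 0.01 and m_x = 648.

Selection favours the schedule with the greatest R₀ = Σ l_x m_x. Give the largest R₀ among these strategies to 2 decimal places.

98.87

Strategy P: R₀ = 0.49×0 + 0.25×0 + 0.09×596 + 0.05×655 + 0.03×416 = 98.8700
Strategy Q: R₀ = 0.38×0 + 0.18×0 + 0.08×0 + 0.04×767 + 0.01×648 = 37.1600
Highest R₀: strategy P with 98.8700.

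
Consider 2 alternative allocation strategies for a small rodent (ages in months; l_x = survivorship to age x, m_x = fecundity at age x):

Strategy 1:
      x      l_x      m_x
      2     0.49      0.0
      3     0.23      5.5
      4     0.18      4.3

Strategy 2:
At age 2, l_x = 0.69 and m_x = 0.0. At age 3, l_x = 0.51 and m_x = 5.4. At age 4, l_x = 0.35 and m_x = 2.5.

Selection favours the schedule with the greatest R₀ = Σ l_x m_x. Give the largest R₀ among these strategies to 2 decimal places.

3.63

Strategy 1: R₀ = 0.49×0.0 + 0.23×5.5 + 0.18×4.3 = 2.0390
Strategy 2: R₀ = 0.69×0.0 + 0.51×5.4 + 0.35×2.5 = 3.6290
Highest R₀: strategy 2 with 3.6290.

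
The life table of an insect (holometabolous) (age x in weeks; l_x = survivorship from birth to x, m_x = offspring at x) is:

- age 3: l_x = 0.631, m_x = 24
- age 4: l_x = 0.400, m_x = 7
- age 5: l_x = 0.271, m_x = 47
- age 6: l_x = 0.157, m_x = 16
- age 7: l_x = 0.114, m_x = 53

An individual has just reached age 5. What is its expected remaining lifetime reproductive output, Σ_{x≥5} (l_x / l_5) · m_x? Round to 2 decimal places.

l_5 = 0.271. Conditional survival from age 5 to x is l_x / l_5.
  x=5: (0.271/0.271) × 47 = 47.0000
  x=6: (0.157/0.271) × 16 = 9.2694
  x=7: (0.114/0.271) × 53 = 22.2952
Sum = 47.0000 + 9.2694 + 22.2952 = 78.5646

78.56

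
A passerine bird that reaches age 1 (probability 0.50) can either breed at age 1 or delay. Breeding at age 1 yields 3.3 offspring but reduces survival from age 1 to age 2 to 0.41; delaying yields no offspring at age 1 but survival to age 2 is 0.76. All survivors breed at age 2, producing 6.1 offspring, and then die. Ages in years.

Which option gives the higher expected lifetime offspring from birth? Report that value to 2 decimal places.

breed at age 1: R₀ = 0.50 × (3.3 + 0.41 × 6.1) = 0.50 × 5.8010 = 2.9005
delay to age 2: R₀ = 0.50 × (0.76 × 6.1) = 0.50 × 4.6360 = 2.3180
Higher: breed at age 1 (2.9005).

2.90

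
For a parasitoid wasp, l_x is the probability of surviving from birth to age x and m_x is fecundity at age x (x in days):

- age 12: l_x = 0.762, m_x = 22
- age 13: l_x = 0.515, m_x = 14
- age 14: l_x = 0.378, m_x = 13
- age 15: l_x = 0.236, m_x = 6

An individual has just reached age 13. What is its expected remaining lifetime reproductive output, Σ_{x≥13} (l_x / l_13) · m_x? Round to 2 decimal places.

l_13 = 0.515. Conditional survival from age 13 to x is l_x / l_13.
  x=13: (0.515/0.515) × 14 = 14.0000
  x=14: (0.378/0.515) × 13 = 9.5417
  x=15: (0.236/0.515) × 6 = 2.7495
Sum = 14.0000 + 9.5417 + 2.7495 = 26.2913

26.29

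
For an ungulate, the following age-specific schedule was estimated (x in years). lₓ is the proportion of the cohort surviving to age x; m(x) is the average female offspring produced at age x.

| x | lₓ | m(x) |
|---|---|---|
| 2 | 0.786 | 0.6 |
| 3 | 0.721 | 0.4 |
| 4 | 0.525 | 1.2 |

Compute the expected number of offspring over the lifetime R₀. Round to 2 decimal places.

1.39

R₀ = Σ lₓ m(x):
  age 2: 0.786 × 0.6 = 0.4716
  age 3: 0.721 × 0.4 = 0.2884
  age 4: 0.525 × 1.2 = 0.6300
R₀ = 0.4716 + 0.2884 + 0.6300 = 1.3900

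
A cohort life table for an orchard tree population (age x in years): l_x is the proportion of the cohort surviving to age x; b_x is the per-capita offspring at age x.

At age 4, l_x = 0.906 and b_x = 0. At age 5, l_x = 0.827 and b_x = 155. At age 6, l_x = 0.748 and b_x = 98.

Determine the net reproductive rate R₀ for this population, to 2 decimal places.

201.49

R₀ = Σ l_x b_x:
  age 4: 0.906 × 0 = 0.0000
  age 5: 0.827 × 155 = 128.1850
  age 6: 0.748 × 98 = 73.3040
R₀ = 0.0000 + 128.1850 + 73.3040 = 201.4890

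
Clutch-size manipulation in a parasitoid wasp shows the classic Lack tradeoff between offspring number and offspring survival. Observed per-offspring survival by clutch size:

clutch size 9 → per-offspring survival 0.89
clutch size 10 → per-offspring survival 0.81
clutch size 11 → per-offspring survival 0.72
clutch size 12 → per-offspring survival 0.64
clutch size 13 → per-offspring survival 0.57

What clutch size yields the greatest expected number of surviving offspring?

10

Expected surviving offspring = c × s(c):
  c=9: 9 × 0.89 = 8.010
  c=10: 10 × 0.81 = 8.100
  c=11: 11 × 0.72 = 7.920
  c=12: 12 × 0.64 = 7.680
  c=13: 13 × 0.57 = 7.410
Maximum at c = 10 (8.100 surviving offspring).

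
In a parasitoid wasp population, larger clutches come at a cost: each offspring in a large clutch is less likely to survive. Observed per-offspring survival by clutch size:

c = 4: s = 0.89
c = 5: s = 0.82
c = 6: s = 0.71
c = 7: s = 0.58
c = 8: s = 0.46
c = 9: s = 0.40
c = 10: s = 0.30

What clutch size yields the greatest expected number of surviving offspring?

Expected surviving offspring = c × s(c):
  c=4: 4 × 0.89 = 3.560
  c=5: 5 × 0.82 = 4.100
  c=6: 6 × 0.71 = 4.260
  c=7: 7 × 0.58 = 4.060
  c=8: 8 × 0.46 = 3.680
  c=9: 9 × 0.40 = 3.600
  c=10: 10 × 0.30 = 3.000
Maximum at c = 6 (4.260 surviving offspring).

6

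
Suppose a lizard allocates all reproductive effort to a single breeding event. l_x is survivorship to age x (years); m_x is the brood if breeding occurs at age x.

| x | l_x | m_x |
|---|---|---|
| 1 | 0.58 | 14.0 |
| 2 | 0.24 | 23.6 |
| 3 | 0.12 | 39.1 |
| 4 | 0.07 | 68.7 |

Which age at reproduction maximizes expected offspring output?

Expected offspring if breeding at age x = l_x × m_x:
  age 1: 0.58 × 14.0 = 8.120
  age 2: 0.24 × 23.6 = 5.664
  age 3: 0.12 × 39.1 = 4.692
  age 4: 0.07 × 68.7 = 4.809
Maximum at age 1 (8.120).

1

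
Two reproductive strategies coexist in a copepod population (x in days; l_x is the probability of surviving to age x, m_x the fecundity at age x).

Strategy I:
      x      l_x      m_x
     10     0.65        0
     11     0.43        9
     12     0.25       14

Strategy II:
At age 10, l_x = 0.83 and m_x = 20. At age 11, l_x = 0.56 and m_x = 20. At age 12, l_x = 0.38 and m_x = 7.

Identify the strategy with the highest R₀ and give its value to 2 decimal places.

30.46

Strategy I: R₀ = 0.65×0 + 0.43×9 + 0.25×14 = 7.3700
Strategy II: R₀ = 0.83×20 + 0.56×20 + 0.38×7 = 30.4600
Highest R₀: strategy II with 30.4600.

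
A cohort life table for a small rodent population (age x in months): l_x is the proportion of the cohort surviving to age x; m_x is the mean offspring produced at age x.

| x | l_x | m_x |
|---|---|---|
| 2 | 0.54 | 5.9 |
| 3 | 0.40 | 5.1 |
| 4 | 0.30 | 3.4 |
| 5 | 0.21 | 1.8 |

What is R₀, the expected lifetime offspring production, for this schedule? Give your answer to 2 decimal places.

R₀ = Σ l_x m_x:
  age 2: 0.54 × 5.9 = 3.1860
  age 3: 0.40 × 5.1 = 2.0400
  age 4: 0.30 × 3.4 = 1.0200
  age 5: 0.21 × 1.8 = 0.3780
R₀ = 3.1860 + 2.0400 + 1.0200 + 0.3780 = 6.6240

6.62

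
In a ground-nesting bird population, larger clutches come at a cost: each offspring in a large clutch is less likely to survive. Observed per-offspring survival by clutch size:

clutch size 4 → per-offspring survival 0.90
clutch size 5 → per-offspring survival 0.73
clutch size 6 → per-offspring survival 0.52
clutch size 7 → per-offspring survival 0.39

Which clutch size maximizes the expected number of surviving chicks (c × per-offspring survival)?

5

Expected surviving chicks = c × s(c):
  c=4: 4 × 0.90 = 3.600
  c=5: 5 × 0.73 = 3.650
  c=6: 6 × 0.52 = 3.120
  c=7: 7 × 0.39 = 2.730
Maximum at c = 5 (3.650 surviving chicks).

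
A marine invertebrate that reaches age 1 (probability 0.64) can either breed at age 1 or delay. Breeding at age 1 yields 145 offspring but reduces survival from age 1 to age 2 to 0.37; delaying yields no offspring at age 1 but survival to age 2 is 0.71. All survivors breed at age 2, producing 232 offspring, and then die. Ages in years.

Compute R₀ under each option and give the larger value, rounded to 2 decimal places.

147.74

breed at age 1: R₀ = 0.64 × (145 + 0.37 × 232) = 0.64 × 230.8400 = 147.7376
delay to age 2: R₀ = 0.64 × (0.71 × 232) = 0.64 × 164.7200 = 105.4208
Higher: breed at age 1 (147.7376).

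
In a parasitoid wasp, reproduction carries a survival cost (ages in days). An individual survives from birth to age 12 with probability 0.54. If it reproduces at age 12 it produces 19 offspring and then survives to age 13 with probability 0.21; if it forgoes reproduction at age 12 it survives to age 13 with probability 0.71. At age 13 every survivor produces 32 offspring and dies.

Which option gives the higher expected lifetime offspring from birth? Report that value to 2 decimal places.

13.89

breed at age 12: R₀ = 0.54 × (19 + 0.21 × 32) = 0.54 × 25.7200 = 13.8888
delay to age 13: R₀ = 0.54 × (0.71 × 32) = 0.54 × 22.7200 = 12.2688
Higher: breed at age 12 (13.8888).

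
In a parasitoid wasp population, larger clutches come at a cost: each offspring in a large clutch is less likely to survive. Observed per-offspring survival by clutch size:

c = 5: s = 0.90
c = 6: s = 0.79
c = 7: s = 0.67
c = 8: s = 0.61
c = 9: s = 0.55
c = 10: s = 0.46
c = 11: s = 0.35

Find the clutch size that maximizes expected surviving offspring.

9

Expected surviving offspring = c × s(c):
  c=5: 5 × 0.90 = 4.500
  c=6: 6 × 0.79 = 4.740
  c=7: 7 × 0.67 = 4.690
  c=8: 8 × 0.61 = 4.880
  c=9: 9 × 0.55 = 4.950
  c=10: 10 × 0.46 = 4.600
  c=11: 11 × 0.35 = 3.850
Maximum at c = 9 (4.950 surviving offspring).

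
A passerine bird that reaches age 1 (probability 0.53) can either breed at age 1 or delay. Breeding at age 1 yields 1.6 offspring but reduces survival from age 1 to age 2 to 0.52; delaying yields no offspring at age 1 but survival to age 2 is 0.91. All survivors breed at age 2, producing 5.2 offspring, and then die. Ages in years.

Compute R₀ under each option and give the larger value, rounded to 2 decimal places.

2.51

breed at age 1: R₀ = 0.53 × (1.6 + 0.52 × 5.2) = 0.53 × 4.3040 = 2.2811
delay to age 2: R₀ = 0.53 × (0.91 × 5.2) = 0.53 × 4.7320 = 2.5080
Higher: delay to age 2 (2.5080).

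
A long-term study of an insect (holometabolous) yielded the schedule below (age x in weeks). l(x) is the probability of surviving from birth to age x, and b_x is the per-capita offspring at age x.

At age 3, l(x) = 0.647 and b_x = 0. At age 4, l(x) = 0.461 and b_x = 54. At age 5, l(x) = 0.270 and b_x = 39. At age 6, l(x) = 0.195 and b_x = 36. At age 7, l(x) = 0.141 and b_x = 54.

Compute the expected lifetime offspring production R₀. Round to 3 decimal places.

50.058

R₀ = Σ l(x) b_x:
  age 3: 0.647 × 0 = 0.0000
  age 4: 0.461 × 54 = 24.8940
  age 5: 0.270 × 39 = 10.5300
  age 6: 0.195 × 36 = 7.0200
  age 7: 0.141 × 54 = 7.6140
R₀ = 0.0000 + 24.8940 + 10.5300 + 7.0200 + 7.6140 = 50.0580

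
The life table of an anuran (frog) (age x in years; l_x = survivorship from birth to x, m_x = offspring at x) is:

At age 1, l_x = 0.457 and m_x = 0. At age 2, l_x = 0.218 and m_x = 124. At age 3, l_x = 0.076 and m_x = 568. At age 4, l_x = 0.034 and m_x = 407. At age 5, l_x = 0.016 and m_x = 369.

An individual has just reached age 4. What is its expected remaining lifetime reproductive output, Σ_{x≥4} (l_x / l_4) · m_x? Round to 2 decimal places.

l_4 = 0.034. Conditional survival from age 4 to x is l_x / l_4.
  x=4: (0.034/0.034) × 407 = 407.0000
  x=5: (0.016/0.034) × 369 = 173.6471
Sum = 407.0000 + 173.6471 = 580.6471

580.65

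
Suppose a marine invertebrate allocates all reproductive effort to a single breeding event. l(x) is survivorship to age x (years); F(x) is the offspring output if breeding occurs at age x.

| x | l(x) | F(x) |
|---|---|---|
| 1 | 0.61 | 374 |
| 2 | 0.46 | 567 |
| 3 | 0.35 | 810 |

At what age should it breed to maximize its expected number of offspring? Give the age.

Expected offspring if breeding at age x = l(x) × F(x):
  age 1: 0.61 × 374 = 228.140
  age 2: 0.46 × 567 = 260.820
  age 3: 0.35 × 810 = 283.500
Maximum at age 3 (283.500).

3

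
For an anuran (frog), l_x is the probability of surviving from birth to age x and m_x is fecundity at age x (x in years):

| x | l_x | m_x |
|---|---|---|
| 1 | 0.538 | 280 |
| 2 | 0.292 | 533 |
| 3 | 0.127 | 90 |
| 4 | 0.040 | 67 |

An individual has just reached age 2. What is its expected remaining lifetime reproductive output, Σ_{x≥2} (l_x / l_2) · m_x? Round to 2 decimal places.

l_2 = 0.292. Conditional survival from age 2 to x is l_x / l_2.
  x=2: (0.292/0.292) × 533 = 533.0000
  x=3: (0.127/0.292) × 90 = 39.1438
  x=4: (0.040/0.292) × 67 = 9.1781
Sum = 533.0000 + 39.1438 + 9.1781 = 581.3219

581.32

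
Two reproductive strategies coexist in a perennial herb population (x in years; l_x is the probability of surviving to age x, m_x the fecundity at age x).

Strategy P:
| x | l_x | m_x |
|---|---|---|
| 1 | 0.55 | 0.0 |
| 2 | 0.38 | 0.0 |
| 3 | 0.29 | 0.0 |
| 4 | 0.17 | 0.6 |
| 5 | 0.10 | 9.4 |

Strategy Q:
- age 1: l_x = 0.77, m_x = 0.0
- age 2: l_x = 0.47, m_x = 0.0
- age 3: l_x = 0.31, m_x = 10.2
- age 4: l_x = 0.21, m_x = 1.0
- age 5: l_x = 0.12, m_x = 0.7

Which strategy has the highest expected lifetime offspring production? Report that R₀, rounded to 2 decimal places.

3.46

Strategy P: R₀ = 0.55×0.0 + 0.38×0.0 + 0.29×0.0 + 0.17×0.6 + 0.10×9.4 = 1.0420
Strategy Q: R₀ = 0.77×0.0 + 0.47×0.0 + 0.31×10.2 + 0.21×1.0 + 0.12×0.7 = 3.4560
Highest R₀: strategy Q with 3.4560.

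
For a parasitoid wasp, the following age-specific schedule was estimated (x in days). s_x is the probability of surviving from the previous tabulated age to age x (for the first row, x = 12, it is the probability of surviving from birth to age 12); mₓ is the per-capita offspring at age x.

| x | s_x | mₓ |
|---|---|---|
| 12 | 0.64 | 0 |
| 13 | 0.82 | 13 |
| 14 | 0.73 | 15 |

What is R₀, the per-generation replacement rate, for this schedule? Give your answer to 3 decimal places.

12.569

Survivorship from birth: l_x = s_12·s_13·…·s_x.
  l_12 = 0.64000
  l_13 = 0.52480
  l_14 = 0.38310
R₀ = Σ l_x mₓ:
  age 12: 0.64000 × 0 = 0.0000
  age 13: 0.52480 × 13 = 6.8224
  age 14: 0.38310 × 15 = 5.7465
R₀ = 0.0000 + 6.8224 + 5.7465 = 12.5689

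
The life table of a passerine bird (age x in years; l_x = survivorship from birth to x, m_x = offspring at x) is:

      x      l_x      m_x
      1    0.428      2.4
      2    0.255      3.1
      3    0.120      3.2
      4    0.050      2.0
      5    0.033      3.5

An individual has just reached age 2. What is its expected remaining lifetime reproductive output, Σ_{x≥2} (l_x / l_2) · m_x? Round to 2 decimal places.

5.45

l_2 = 0.255. Conditional survival from age 2 to x is l_x / l_2.
  x=2: (0.255/0.255) × 3.1 = 3.1000
  x=3: (0.120/0.255) × 3.2 = 1.5059
  x=4: (0.050/0.255) × 2.0 = 0.3922
  x=5: (0.033/0.255) × 3.5 = 0.4529
Sum = 3.1000 + 1.5059 + 0.3922 + 0.4529 = 5.4510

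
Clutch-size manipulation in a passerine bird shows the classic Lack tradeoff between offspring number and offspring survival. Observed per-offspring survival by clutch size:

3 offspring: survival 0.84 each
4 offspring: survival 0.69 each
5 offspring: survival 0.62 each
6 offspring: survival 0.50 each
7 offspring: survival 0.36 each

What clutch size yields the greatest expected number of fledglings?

Expected fledglings = c × s(c):
  c=3: 3 × 0.84 = 2.520
  c=4: 4 × 0.69 = 2.760
  c=5: 5 × 0.62 = 3.100
  c=6: 6 × 0.50 = 3.000
  c=7: 7 × 0.36 = 2.520
Maximum at c = 5 (3.100 fledglings).

5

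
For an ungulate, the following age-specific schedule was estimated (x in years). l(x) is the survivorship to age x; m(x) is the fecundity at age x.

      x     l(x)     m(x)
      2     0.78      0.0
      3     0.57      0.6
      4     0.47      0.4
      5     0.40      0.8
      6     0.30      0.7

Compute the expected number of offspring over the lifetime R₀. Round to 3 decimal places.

1.060

R₀ = Σ l(x) m(x):
  age 2: 0.78 × 0.0 = 0.0000
  age 3: 0.57 × 0.6 = 0.3420
  age 4: 0.47 × 0.4 = 0.1880
  age 5: 0.40 × 0.8 = 0.3200
  age 6: 0.30 × 0.7 = 0.2100
R₀ = 0.0000 + 0.3420 + 0.1880 + 0.3200 + 0.2100 = 1.0600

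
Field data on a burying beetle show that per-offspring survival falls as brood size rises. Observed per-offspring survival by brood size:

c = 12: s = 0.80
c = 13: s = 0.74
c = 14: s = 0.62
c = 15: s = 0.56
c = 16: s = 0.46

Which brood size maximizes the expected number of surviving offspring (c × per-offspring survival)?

13

Expected surviving offspring = c × s(c):
  c=12: 12 × 0.80 = 9.600
  c=13: 13 × 0.74 = 9.620
  c=14: 14 × 0.62 = 8.680
  c=15: 15 × 0.56 = 8.400
  c=16: 16 × 0.46 = 7.360
Maximum at c = 13 (9.620 surviving offspring).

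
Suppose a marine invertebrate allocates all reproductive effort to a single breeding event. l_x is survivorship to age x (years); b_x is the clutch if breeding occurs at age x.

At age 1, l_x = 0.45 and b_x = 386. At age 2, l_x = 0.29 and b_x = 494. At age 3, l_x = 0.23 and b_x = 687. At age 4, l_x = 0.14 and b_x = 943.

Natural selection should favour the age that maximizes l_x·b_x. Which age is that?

Expected offspring if breeding at age x = l_x × b_x:
  age 1: 0.45 × 386 = 173.700
  age 2: 0.29 × 494 = 143.260
  age 3: 0.23 × 687 = 158.010
  age 4: 0.14 × 943 = 132.020
Maximum at age 1 (173.700).

1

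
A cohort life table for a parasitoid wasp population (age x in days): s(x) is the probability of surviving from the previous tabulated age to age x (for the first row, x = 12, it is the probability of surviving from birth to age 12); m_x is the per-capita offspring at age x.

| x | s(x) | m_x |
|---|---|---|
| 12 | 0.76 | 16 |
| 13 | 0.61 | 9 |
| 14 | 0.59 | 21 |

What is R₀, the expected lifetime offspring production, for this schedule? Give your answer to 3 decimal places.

22.076

Survivorship from birth: l_x = s_12·s_13·…·s_x.
  l_12 = 0.76000
  l_13 = 0.46360
  l_14 = 0.27352
R₀ = Σ l_x m_x:
  age 12: 0.76000 × 16 = 12.1600
  age 13: 0.46360 × 9 = 4.1724
  age 14: 0.27352 × 21 = 5.7439
R₀ = 12.1600 + 4.1724 + 5.7439 = 22.0763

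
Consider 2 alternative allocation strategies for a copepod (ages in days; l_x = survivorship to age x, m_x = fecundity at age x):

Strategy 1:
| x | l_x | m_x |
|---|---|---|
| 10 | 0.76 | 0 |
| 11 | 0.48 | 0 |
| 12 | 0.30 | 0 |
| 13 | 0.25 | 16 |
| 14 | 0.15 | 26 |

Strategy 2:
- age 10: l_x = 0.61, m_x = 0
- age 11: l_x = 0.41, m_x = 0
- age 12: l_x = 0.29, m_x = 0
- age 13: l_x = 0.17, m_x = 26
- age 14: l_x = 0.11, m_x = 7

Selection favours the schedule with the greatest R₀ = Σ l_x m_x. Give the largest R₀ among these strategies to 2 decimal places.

7.90

Strategy 1: R₀ = 0.76×0 + 0.48×0 + 0.30×0 + 0.25×16 + 0.15×26 = 7.9000
Strategy 2: R₀ = 0.61×0 + 0.41×0 + 0.29×0 + 0.17×26 + 0.11×7 = 5.1900
Highest R₀: strategy 1 with 7.9000.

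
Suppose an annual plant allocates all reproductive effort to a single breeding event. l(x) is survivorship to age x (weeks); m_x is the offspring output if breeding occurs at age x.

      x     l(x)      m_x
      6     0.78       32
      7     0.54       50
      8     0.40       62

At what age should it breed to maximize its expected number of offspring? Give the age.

7

Expected offspring if breeding at age x = l(x) × m_x:
  age 6: 0.78 × 32 = 24.960
  age 7: 0.54 × 50 = 27.000
  age 8: 0.40 × 62 = 24.800
Maximum at age 7 (27.000).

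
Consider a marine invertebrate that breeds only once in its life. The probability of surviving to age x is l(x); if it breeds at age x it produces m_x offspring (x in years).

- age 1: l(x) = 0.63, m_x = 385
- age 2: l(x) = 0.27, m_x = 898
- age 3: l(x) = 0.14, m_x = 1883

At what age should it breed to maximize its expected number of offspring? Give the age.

3

Expected offspring if breeding at age x = l(x) × m_x:
  age 1: 0.63 × 385 = 242.550
  age 2: 0.27 × 898 = 242.460
  age 3: 0.14 × 1883 = 263.620
Maximum at age 3 (263.620).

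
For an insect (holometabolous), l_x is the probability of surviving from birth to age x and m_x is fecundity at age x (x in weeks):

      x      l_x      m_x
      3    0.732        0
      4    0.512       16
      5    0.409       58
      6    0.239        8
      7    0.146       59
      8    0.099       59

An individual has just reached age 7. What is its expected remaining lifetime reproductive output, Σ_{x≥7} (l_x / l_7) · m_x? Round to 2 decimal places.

l_7 = 0.146. Conditional survival from age 7 to x is l_x / l_7.
  x=7: (0.146/0.146) × 59 = 59.0000
  x=8: (0.099/0.146) × 59 = 40.0068
Sum = 59.0000 + 40.0068 = 99.0068

99.01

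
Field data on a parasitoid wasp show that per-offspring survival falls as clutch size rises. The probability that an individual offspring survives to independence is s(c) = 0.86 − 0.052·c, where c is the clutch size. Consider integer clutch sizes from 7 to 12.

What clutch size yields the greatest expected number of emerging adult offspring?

Expected emerging adult offspring = c × s(c):
  c=7: 7 × 0.496 = 3.472
  c=8: 8 × 0.444 = 3.552
  c=9: 9 × 0.392 = 3.528
  c=10: 10 × 0.340 = 3.400
  c=11: 11 × 0.288 = 3.168
  c=12: 12 × 0.236 = 2.832
Maximum at c = 8 (3.552 emerging adult offspring).

8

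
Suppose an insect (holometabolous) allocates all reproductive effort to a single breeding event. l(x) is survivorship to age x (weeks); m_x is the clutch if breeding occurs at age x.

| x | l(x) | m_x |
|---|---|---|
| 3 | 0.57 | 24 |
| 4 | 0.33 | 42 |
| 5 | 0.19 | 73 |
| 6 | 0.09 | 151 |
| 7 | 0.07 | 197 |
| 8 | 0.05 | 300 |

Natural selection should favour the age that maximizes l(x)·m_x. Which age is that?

8

Expected offspring if breeding at age x = l(x) × m_x:
  age 3: 0.57 × 24 = 13.680
  age 4: 0.33 × 42 = 13.860
  age 5: 0.19 × 73 = 13.870
  age 6: 0.09 × 151 = 13.590
  age 7: 0.07 × 197 = 13.790
  age 8: 0.05 × 300 = 15.000
Maximum at age 8 (15.000).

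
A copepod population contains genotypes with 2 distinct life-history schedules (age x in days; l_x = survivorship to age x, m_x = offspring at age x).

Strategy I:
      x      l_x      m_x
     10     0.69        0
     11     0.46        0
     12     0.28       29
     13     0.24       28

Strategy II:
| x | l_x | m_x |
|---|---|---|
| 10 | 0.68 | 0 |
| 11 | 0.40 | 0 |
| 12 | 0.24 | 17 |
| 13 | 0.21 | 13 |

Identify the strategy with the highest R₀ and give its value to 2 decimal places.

Strategy I: R₀ = 0.69×0 + 0.46×0 + 0.28×29 + 0.24×28 = 14.8400
Strategy II: R₀ = 0.68×0 + 0.40×0 + 0.24×17 + 0.21×13 = 6.8100
Highest R₀: strategy I with 14.8400.

14.84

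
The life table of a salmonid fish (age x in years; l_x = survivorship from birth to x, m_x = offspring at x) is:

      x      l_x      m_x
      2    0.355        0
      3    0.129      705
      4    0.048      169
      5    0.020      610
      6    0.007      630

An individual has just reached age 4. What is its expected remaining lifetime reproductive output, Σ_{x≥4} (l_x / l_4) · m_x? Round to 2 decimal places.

515.04

l_4 = 0.048. Conditional survival from age 4 to x is l_x / l_4.
  x=4: (0.048/0.048) × 169 = 169.0000
  x=5: (0.020/0.048) × 610 = 254.1667
  x=6: (0.007/0.048) × 630 = 91.8750
Sum = 169.0000 + 254.1667 + 91.8750 = 515.0417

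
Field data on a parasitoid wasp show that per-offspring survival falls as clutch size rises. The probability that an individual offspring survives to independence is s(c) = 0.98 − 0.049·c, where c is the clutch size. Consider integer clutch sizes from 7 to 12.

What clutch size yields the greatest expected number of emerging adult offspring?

Expected emerging adult offspring = c × s(c):
  c=7: 7 × 0.637 = 4.459
  c=8: 8 × 0.588 = 4.704
  c=9: 9 × 0.539 = 4.851
  c=10: 10 × 0.490 = 4.900
  c=11: 11 × 0.441 = 4.851
  c=12: 12 × 0.392 = 4.704
Maximum at c = 10 (4.900 emerging adult offspring).

10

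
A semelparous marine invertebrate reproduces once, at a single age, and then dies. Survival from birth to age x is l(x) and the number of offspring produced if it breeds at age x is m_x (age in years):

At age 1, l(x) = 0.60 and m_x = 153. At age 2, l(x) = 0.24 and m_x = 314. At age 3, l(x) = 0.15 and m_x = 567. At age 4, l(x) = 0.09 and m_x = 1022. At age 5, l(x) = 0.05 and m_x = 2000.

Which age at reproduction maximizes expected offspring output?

Expected offspring if breeding at age x = l(x) × m_x:
  age 1: 0.60 × 153 = 91.800
  age 2: 0.24 × 314 = 75.360
  age 3: 0.15 × 567 = 85.050
  age 4: 0.09 × 1022 = 91.980
  age 5: 0.05 × 2000 = 100.000
Maximum at age 5 (100.000).

5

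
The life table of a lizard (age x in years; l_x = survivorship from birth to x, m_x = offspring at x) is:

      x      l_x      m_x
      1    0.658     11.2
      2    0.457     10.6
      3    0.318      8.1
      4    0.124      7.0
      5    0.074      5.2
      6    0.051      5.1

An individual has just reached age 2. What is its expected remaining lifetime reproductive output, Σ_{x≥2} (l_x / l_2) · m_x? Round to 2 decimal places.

19.55

l_2 = 0.457. Conditional survival from age 2 to x is l_x / l_2.
  x=2: (0.457/0.457) × 10.6 = 10.6000
  x=3: (0.318/0.457) × 8.1 = 5.6363
  x=4: (0.124/0.457) × 7.0 = 1.8993
  x=5: (0.074/0.457) × 5.2 = 0.8420
  x=6: (0.051/0.457) × 5.1 = 0.5691
Sum = 10.6000 + 5.6363 + 1.8993 + 0.8420 + 0.5691 = 19.5468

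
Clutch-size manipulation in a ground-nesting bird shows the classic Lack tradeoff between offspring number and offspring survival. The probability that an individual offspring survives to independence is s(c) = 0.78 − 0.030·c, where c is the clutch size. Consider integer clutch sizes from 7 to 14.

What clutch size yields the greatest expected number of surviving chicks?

Expected surviving chicks = c × s(c):
  c=7: 7 × 0.570 = 3.990
  c=8: 8 × 0.540 = 4.320
  c=9: 9 × 0.510 = 4.590
  c=10: 10 × 0.480 = 4.800
  c=11: 11 × 0.450 = 4.950
  c=12: 12 × 0.420 = 5.040
  c=13: 13 × 0.390 = 5.070
  c=14: 14 × 0.360 = 5.040
Maximum at c = 13 (5.070 surviving chicks).

13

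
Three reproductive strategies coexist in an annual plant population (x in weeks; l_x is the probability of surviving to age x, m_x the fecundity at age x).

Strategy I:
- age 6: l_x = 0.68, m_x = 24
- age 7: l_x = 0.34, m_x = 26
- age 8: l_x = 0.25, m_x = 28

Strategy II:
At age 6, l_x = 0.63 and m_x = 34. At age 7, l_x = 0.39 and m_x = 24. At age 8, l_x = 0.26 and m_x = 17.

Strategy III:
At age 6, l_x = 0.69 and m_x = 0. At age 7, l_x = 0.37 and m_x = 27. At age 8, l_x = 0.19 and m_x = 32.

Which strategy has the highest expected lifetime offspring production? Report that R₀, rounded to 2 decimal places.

35.20

Strategy I: R₀ = 0.68×24 + 0.34×26 + 0.25×28 = 32.1600
Strategy II: R₀ = 0.63×34 + 0.39×24 + 0.26×17 = 35.2000
Strategy III: R₀ = 0.69×0 + 0.37×27 + 0.19×32 = 16.0700
Highest R₀: strategy II with 35.2000.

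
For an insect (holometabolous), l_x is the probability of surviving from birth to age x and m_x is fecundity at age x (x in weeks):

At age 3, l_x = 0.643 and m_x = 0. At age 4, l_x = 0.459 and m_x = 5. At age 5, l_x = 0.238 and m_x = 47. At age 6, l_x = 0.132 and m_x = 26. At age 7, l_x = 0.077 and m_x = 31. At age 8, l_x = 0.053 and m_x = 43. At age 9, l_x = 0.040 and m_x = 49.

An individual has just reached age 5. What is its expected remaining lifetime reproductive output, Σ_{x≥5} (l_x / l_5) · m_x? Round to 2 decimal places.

l_5 = 0.238. Conditional survival from age 5 to x is l_x / l_5.
  x=5: (0.238/0.238) × 47 = 47.0000
  x=6: (0.132/0.238) × 26 = 14.4202
  x=7: (0.077/0.238) × 31 = 10.0294
  x=8: (0.053/0.238) × 43 = 9.5756
  x=9: (0.040/0.238) × 49 = 8.2353
Sum = 47.0000 + 14.4202 + 10.0294 + 9.5756 + 8.2353 = 89.2605

89.26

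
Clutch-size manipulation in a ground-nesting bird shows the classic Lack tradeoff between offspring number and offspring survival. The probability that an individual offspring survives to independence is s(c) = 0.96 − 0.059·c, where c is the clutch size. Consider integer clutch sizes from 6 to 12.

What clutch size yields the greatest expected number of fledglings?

8

Expected fledglings = c × s(c):
  c=6: 6 × 0.606 = 3.636
  c=7: 7 × 0.547 = 3.829
  c=8: 8 × 0.488 = 3.904
  c=9: 9 × 0.429 = 3.861
  c=10: 10 × 0.370 = 3.700
  c=11: 11 × 0.311 = 3.421
  c=12: 12 × 0.252 = 3.024
Maximum at c = 8 (3.904 fledglings).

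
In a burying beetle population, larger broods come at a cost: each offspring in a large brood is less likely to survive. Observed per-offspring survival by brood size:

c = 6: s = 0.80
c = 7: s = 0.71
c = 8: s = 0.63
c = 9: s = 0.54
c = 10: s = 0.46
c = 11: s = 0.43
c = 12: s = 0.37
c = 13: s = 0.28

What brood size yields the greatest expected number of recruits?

Expected recruits = c × s(c):
  c=6: 6 × 0.80 = 4.800
  c=7: 7 × 0.71 = 4.970
  c=8: 8 × 0.63 = 5.040
  c=9: 9 × 0.54 = 4.860
  c=10: 10 × 0.46 = 4.600
  c=11: 11 × 0.43 = 4.730
  c=12: 12 × 0.37 = 4.440
  c=13: 13 × 0.28 = 3.640
Maximum at c = 8 (5.040 recruits).

8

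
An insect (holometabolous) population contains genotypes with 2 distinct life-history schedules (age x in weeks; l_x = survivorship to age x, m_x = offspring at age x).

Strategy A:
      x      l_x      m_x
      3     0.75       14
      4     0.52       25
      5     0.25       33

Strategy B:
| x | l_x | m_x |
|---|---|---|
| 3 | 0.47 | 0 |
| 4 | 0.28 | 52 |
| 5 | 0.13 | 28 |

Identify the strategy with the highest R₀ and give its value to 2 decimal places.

Strategy A: R₀ = 0.75×14 + 0.52×25 + 0.25×33 = 31.7500
Strategy B: R₀ = 0.47×0 + 0.28×52 + 0.13×28 = 18.2000
Highest R₀: strategy A with 31.7500.

31.75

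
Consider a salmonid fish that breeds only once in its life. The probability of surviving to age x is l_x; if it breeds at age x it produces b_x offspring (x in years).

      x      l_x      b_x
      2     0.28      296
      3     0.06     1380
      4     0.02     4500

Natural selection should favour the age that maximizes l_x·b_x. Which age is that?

Expected offspring if breeding at age x = l_x × b_x:
  age 2: 0.28 × 296 = 82.880
  age 3: 0.06 × 1380 = 82.800
  age 4: 0.02 × 4500 = 90.000
Maximum at age 4 (90.000).

4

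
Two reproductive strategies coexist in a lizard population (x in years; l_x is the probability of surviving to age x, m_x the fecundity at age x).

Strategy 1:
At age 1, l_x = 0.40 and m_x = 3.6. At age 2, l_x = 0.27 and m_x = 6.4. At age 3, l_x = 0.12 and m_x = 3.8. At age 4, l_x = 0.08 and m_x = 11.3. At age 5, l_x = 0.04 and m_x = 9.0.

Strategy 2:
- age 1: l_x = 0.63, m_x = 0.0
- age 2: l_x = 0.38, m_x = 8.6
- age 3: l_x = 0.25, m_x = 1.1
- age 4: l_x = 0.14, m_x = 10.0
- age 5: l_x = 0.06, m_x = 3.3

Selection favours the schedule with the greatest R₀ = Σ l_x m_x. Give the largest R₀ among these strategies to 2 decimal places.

Strategy 1: R₀ = 0.40×3.6 + 0.27×6.4 + 0.12×3.8 + 0.08×11.3 + 0.04×9.0 = 4.8880
Strategy 2: R₀ = 0.63×0.0 + 0.38×8.6 + 0.25×1.1 + 0.14×10.0 + 0.06×3.3 = 5.1410
Highest R₀: strategy 2 with 5.1410.

5.14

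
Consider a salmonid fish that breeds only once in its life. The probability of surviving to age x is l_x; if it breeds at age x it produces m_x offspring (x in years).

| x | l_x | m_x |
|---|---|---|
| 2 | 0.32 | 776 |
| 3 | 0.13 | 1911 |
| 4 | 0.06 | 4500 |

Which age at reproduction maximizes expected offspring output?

4

Expected offspring if breeding at age x = l_x × m_x:
  age 2: 0.32 × 776 = 248.320
  age 3: 0.13 × 1911 = 248.430
  age 4: 0.06 × 4500 = 270.000
Maximum at age 4 (270.000).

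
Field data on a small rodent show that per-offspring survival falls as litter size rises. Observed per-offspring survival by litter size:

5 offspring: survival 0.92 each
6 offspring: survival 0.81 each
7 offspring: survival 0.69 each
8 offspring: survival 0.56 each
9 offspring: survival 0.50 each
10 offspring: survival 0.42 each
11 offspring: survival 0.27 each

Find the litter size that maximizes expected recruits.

Expected recruits = c × s(c):
  c=5: 5 × 0.92 = 4.600
  c=6: 6 × 0.81 = 4.860
  c=7: 7 × 0.69 = 4.830
  c=8: 8 × 0.56 = 4.480
  c=9: 9 × 0.50 = 4.500
  c=10: 10 × 0.42 = 4.200
  c=11: 11 × 0.27 = 2.970
Maximum at c = 6 (4.860 recruits).

6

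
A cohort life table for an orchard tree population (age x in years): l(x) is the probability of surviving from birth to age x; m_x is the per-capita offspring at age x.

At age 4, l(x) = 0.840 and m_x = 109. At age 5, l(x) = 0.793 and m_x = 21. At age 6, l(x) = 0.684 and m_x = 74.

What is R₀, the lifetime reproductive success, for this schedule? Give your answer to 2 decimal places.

158.83

R₀ = Σ l(x) m_x:
  age 4: 0.840 × 109 = 91.5600
  age 5: 0.793 × 21 = 16.6530
  age 6: 0.684 × 74 = 50.6160
R₀ = 91.5600 + 16.6530 + 50.6160 = 158.8290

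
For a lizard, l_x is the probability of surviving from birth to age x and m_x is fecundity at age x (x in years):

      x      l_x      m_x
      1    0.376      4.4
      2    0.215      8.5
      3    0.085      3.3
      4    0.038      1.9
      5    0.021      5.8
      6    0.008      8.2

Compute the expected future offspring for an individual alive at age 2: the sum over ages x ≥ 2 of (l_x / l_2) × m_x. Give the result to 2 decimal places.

11.01

l_2 = 0.215. Conditional survival from age 2 to x is l_x / l_2.
  x=2: (0.215/0.215) × 8.5 = 8.5000
  x=3: (0.085/0.215) × 3.3 = 1.3047
  x=4: (0.038/0.215) × 1.9 = 0.3358
  x=5: (0.021/0.215) × 5.8 = 0.5665
  x=6: (0.008/0.215) × 8.2 = 0.3051
Sum = 8.5000 + 1.3047 + 0.3358 + 0.5665 + 0.3051 = 11.0121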